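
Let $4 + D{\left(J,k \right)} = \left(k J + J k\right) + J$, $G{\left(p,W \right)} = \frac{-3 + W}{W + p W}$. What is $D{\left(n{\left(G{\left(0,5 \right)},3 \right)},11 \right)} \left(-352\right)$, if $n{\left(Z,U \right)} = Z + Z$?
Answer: $- \frac{25344}{5} \approx -5068.8$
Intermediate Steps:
$G{\left(p,W \right)} = \frac{-3 + W}{W + W p}$
$n{\left(Z,U \right)} = 2 Z$
$D{\left(J,k \right)} = -4 + J + 2 J k$ ($D{\left(J,k \right)} = -4 + \left(\left(k J + J k\right) + J\right) = -4 + \left(\left(J k + J k\right) + J\right) = -4 + \left(2 J k + J\right) = -4 + \left(J + 2 J k\right) = -4 + J + 2 J k$)
$D{\left(n{\left(G{\left(0,5 \right)},3 \right)},11 \right)} \left(-352\right) = \left(-4 + 2 \frac{-3 + 5}{5 \left(1 + 0\right)} + 2 \cdot 2 \frac{-3 + 5}{5 \left(1 + 0\right)} 11\right) \left(-352\right) = \left(-4 + 2 \cdot \frac{1}{5} \cdot 1^{-1} \cdot 2 + 2 \cdot 2 \cdot \frac{1}{5} \cdot 1^{-1} \cdot 2 \cdot 11\right) \left(-352\right) = \left(-4 + 2 \cdot \frac{1}{5} \cdot 1 \cdot 2 + 2 \cdot 2 \cdot \frac{1}{5} \cdot 1 \cdot 2 \cdot 11\right) \left(-352\right) = \left(-4 + 2 \cdot \frac{2}{5} + 2 \cdot 2 \cdot \frac{2}{5} \cdot 11\right) \left(-352\right) = \left(-4 + \frac{4}{5} + 2 \cdot \frac{4}{5} \cdot 11\right) \left(-352\right) = \left(-4 + \frac{4}{5} + \frac{88}{5}\right) \left(-352\right) = \frac{72}{5} \left(-352\right) = - \frac{25344}{5}$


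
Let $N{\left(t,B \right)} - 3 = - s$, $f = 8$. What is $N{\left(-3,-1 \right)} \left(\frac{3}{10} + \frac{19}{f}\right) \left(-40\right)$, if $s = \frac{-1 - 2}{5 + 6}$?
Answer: $- \frac{3852}{11} \approx -350.18$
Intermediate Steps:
$s = - \frac{3}{11} \approx -0.27273$
$N{\left(t,B \right)} = \frac{36}{11}$ ($N{\left(t,B \right)} = 3 - - \frac{3}{11} = 3 + \frac{3}{11} = \frac{36}{11}$)
$N{\left(-3,-1 \right)} \left(\frac{3}{10} + \frac{19}{f}\right) \left(-40\right) = \frac{36 \left(\frac{3}{10} + \frac{19}{8}\right)}{11} \left(-40\right) = \frac{36}{11} \cdot \frac{107}{40} \left(-40\right) = \frac{963}{110} \left(-40\right) = - \frac{3852}{11}$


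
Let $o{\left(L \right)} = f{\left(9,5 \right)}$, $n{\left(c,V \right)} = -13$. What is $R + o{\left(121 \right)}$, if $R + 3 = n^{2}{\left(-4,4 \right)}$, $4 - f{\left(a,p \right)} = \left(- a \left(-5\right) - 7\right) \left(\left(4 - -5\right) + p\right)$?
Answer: $-362$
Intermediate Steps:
$f{\left(a,p \right)} = 4 - \left(-7 + 5 a\right) \left(9 + p\right)$ ($f{\left(a,p \right)} = 4 - \left(- a \left(-5\right) - 7\right) \left(\left(4 - -5\right) + p\right) = 4 - \left(- \left(-5\right) a - 7\right) \left(\left(4 + 5\right) + p\right) = 4 - \left(5 a - 7\right) \left(9 + p\right) = 4 - \left(-7 + 5 a\right) \left(9 + p\right)$)
$o{\left(L \right)} = -528$ ($o{\left(L \right)} = 67 - 405 + 7 \cdot 5 - 45 \cdot 5 = 67 - 405 + 35 - 225 = -528$)
$R = 166$ ($R = -3 + \left(-13\right)^{2} = -3 + 169 = 166$)
$R + o{\left(121 \right)} = 166 - 528 = -362$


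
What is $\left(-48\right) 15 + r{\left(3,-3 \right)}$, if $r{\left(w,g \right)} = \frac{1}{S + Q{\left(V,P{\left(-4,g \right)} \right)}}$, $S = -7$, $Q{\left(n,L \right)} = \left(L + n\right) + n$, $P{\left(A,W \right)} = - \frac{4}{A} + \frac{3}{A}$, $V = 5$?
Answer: $- \frac{9356}{13} \approx -719.69$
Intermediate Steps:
$P{\left(A,W \right)} = - \frac{1}{A}$
$Q{\left(n,L \right)} = L + 2 n$
$r{\left(w,g \right)} = \frac{4}{13}$ ($r{\left(w,g \right)} = \frac{1}{-7 + \left(- \frac{1}{-4} + 2 \cdot 5\right)} = \frac{1}{-7 + \left(\left(-1\right) \left(- \frac{1}{4}\right) + 10\right)} = \frac{1}{-7 + \left(\frac{1}{4} + 10\right)} = \frac{1}{-7 + \frac{41}{4}} = \frac{1}{\frac{13}{4}} = \frac{4}{13}$)
$\left(-48\right) 15 + r{\left(3,-3 \right)} = \left(-48\right) 15 + \frac{4}{13} = -720 + \frac{4}{13} = - \frac{9356}{13}$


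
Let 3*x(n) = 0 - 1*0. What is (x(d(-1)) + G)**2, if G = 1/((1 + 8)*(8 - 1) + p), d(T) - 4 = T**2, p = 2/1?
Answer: 1/4225 ≈ 0.00023669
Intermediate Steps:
p = 2 (p = 2*1 = 2)
d(T) = 4 + T**2
G = 1/65 (G = 1/((1 + 8)*(8 - 1) + 2) = 1/(9*7 + 2) = 1/(63 + 2) = 1/65 ≈ 0.015385)
x(n) = 0 (x(n) = (0 - 1*0)/3 = (0 + 0)/3 = (1/3)*0 = 0)
(x(d(-1)) + G)**2 = (0 + 1/65)**2 = (1/65)**2 = 1/4225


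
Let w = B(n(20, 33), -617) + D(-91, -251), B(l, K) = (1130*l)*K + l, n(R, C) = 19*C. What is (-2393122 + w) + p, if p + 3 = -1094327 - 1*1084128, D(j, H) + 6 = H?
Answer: -441721880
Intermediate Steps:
B(l, K) = l + 1130*K*l (B(l, K) = 1130*K*l + l = l + 1130*K*l)
D(j, H) = -6 + H
w = -437150300 (w = (19*33)*(1 + 1130*(-617)) + (-6 - 251) = 627*(1 - 697210) - 257 = 627*(-697209) - 257 = -437150043 - 257 = -437150300)
p = -2178458 (p = -3 + (-1094327 - 1*1084128) = -3 + (-1094327 - 1084128) = -3 - 2178455 = -2178458)
(-2393122 + w) + p = (-2393122 - 437150300) - 2178458 = -439543422 - 2178458 = -441721880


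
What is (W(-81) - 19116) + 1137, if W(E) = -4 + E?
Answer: -18064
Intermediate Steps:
(W(-81) - 19116) + 1137 = ((-4 - 81) - 19116) + 1137 = (-85 - 19116) + 1137 = -19201 + 1137 = -18064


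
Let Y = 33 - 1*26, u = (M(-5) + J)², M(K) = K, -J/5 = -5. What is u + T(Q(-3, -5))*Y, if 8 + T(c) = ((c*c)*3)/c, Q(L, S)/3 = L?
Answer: 155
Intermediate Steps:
J = 25 (J = -5*(-5) = 25)
Q(L, S) = 3*L
T(c) = -8 + 3*c (T(c) = -8 + ((c*c)*3)/c = -8 + (c²*3)/c = -8 + (3*c²)/c = -8 + 3*c)
u = 400 (u = (-5 + 25)² = 20² = 400)
Y = 7 (Y = 33 - 26 = 7)
u + T(Q(-3, -5))*Y = 400 + (-8 + 3*(3*(-3)))*7 = 400 + (-8 + 3*(-9))*7 = 400 + (-8 - 27)*7 = 400 - 35*7 = 400 - 245 = 155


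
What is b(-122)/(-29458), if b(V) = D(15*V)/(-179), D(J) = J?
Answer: -915/2636491 ≈ -0.00034705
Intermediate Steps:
b(V) = -15*V/179 (b(V) = (15*V)/(-179) = (15*V)*(-1/179) = -15*V/179)
b(-122)/(-29458) = -15/179*(-122)/(-29458) = (1830/179)*(-1/29458) = -915/2636491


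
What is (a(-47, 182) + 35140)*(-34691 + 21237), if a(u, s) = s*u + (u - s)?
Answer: -354607078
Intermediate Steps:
a(u, s) = u - s + s*u
(a(-47, 182) + 35140)*(-34691 + 21237) = ((-47 - 1*182 + 182*(-47)) + 35140)*(-34691 + 21237) = ((-47 - 182 - 8554) + 35140)*(-13454) = (-8783 + 35140)*(-13454) = 26357*(-13454) = -354607078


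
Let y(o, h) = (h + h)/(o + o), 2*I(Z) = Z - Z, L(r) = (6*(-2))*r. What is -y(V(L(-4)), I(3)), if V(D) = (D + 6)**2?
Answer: 0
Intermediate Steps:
L(r) = -12*r
V(D) = (6 + D)**2
I(Z) = 0 (I(Z) = (Z - Z)/2 = (1/2)*0 = 0)
y(o, h) = h/o (y(o, h) = (2*h)/((2*o)) = (2*h)*(1/(2*o)) = h/o)
-y(V(L(-4)), I(3)) = -0/((6 - 12*(-4))**2) = -0/((6 + 48)**2) = -0/(54**2) = -0/2916 = -1*0 = 0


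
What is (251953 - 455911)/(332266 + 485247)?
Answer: -203958/817513 ≈ -0.24949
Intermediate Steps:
(251953 - 455911)/(332266 + 485247) = -203958/817513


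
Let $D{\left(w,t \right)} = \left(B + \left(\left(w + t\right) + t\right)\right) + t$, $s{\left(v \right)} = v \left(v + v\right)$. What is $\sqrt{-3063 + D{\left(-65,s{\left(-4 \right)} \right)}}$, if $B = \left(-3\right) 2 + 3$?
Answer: $i \sqrt{3035} \approx 55.091 i$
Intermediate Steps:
$s{\left(v \right)} = 2 v^{2}$ ($s{\left(v \right)} = v 2 v = 2 v^{2}$)
$B = -3$ ($B = -6 + 3 = -3$)
$D{\left(w,t \right)} = -3 + w + 3 t$ ($D{\left(w,t \right)} = \left(-3 + \left(\left(w + t\right) + t\right)\right) + t = \left(-3 + \left(\left(t + w\right) + t\right)\right) + t = \left(-3 + \left(w + 2 t\right)\right) + t = \left(-3 + w + 2 t\right) + t = -3 + w + 3 t$)
$\sqrt{-3063 + D{\left(-65,s{\left(-4 \right)} \right)}} = \sqrt{-3063 - \left(68 - 6 \left(-4\right)^{2}\right)} = \sqrt{-3063 - \left(68 - 6 \cdot 16\right)} = \sqrt{-3063 - -28} = \sqrt{-3063 + 28} = \sqrt{-3035} = i \sqrt{3035}$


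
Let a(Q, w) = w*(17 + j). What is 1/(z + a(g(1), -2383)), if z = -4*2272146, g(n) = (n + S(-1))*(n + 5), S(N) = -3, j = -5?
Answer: -1/9117180 ≈ -1.0968e-7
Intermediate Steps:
g(n) = (-3 + n)*(5 + n) (g(n) = (n - 3)*(n + 5) = (-3 + n)*(5 + n))
a(Q, w) = 12*w (a(Q, w) = w*(17 - 5) = w*12 = 12*w)
z = -9088584
1/(z + a(g(1), -2383)) = 1/(-9088584 + 12*(-2383)) = 1/(-9088584 - 28596) = 1/(-9117180) = -1/9117180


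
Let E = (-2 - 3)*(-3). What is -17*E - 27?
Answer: -282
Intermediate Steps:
E = 15 (E = -5*(-3) = 15)
-17*E - 27 = -17*15 - 27 = -255 - 27 = -282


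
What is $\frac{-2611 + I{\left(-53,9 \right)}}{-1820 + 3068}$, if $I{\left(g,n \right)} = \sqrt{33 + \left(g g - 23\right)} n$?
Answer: $- \frac{2611}{1248} + \frac{3 \sqrt{2819}}{416} \approx -1.7093$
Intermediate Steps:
$I{\left(g,n \right)} = n \sqrt{10 + g^{2}}$ ($I{\left(g,n \right)} = \sqrt{33 + \left(g^{2} - 23\right)} n = \sqrt{33 + \left(-23 + g^{2}\right)} n = \sqrt{10 + g^{2}} n = n \sqrt{10 + g^{2}}$)
$\frac{-2611 + I{\left(-53,9 \right)}}{-1820 + 3068} = \frac{-2611 + 9 \sqrt{10 + \left(-53\right)^{2}}}{-1820 + 3068} = \frac{-2611 + 9 \sqrt{10 + 2809}}{1248} = \left(-2611 + 9 \sqrt{2819}\right) \frac{1}{1248} = - \frac{2611}{1248} + \frac{3 \sqrt{2819}}{416}$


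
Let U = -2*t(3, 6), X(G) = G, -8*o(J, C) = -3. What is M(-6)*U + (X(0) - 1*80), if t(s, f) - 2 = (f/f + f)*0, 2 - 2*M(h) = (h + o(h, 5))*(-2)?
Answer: -123/2 ≈ -61.500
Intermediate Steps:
o(J, C) = 3/8 (o(J, C) = -⅛*(-3) = 3/8)
M(h) = 11/8 + h (M(h) = 1 - (h + 3/8)*(-2)/2 = 1 - (3/8 + h)*(-2)/2 = 1 - (-¾ - 2*h)/2 = 1 + (3/8 + h) = 11/8 + h)
t(s, f) = 2 (t(s, f) = 2 + (f/f + f)*0 = 2 + (1 + f)*0 = 2 + 0 = 2)
U = -4 (U = -2*2 = -4)
M(-6)*U + (X(0) - 1*80) = (11/8 - 6)*(-4) + (0 - 1*80) = -37/8*(-4) + (0 - 80) = 37/2 - 80 = -123/2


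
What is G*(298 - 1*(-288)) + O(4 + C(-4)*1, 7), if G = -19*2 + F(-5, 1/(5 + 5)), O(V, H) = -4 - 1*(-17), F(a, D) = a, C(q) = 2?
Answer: -25185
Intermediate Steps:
O(V, H) = 13 (O(V, H) = -4 + 17 = 13)
G = -43 (G = -19*2 - 5 = -38 - 5 = -43)
G*(298 - 1*(-288)) + O(4 + C(-4)*1, 7) = -43*(298 - 1*(-288)) + 13 = -43*(298 + 288) + 13 = -43*586 + 13 = -25198 + 13 = -25185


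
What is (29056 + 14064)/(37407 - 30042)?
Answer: 8624/1473 ≈ 5.8547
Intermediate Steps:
(29056 + 14064)/(37407 - 30042) = 43120/7365 = 43120*(1/7365) = 8624/1473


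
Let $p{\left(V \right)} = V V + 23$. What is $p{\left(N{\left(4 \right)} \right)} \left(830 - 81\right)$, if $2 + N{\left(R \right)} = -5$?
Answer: $53928$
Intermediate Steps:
$N{\left(R \right)} = -7$ ($N{\left(R \right)} = -2 - 5 = -7$)
$p{\left(V \right)} = 23 + V^{2}$ ($p{\left(V \right)} = V^{2} + 23 = 23 + V^{2}$)
$p{\left(N{\left(4 \right)} \right)} \left(830 - 81\right) = \left(23 + \left(-7\right)^{2}\right) \left(830 - 81\right) = \left(23 + 49\right) 749 = 72 \cdot 749 = 53928$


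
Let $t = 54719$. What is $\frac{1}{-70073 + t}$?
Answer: $- \frac{1}{15354} \approx -6.513 \cdot 10^{-5}$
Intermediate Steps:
$\frac{1}{-70073 + t} = \frac{1}{-70073 + 54719} = \frac{1}{-15354} = - \frac{1}{15354}$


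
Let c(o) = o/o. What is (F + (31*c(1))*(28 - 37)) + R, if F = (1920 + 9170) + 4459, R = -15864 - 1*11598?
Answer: -12192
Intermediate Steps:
c(o) = 1
R = -27462 (R = -15864 - 11598 = -27462)
F = 15549 (F = 11090 + 4459 = 15549)
(F + (31*c(1))*(28 - 37)) + R = (15549 + (31*1)*(28 - 37)) - 27462 = (15549 + 31*(-9)) - 27462 = (15549 - 279) - 27462 = 15270 - 27462 = -12192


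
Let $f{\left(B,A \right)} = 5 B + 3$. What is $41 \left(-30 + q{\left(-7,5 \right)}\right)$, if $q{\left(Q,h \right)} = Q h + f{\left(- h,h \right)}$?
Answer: $-3567$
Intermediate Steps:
$f{\left(B,A \right)} = 3 + 5 B$
$q{\left(Q,h \right)} = 3 - 5 h + Q h$ ($q{\left(Q,h \right)} = Q h + \left(3 + 5 \left(- h\right)\right) = Q h - \left(-3 + 5 h\right) = 3 - 5 h + Q h$)
$41 \left(-30 + q{\left(-7,5 \right)}\right) = 41 \left(-30 - 57\right) = 41 \left(-87\right) = -3567$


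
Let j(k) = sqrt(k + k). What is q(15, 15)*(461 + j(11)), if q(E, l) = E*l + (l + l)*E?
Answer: 311175 + 675*sqrt(22) ≈ 3.1434e+5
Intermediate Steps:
q(E, l) = 3*E*l (q(E, l) = E*l + (2*l)*E = E*l + 2*E*l = 3*E*l)
j(k) = sqrt(2)*sqrt(k) (j(k) = sqrt(2*k) = sqrt(2)*sqrt(k))
q(15, 15)*(461 + j(11)) = (3*15*15)*(461 + sqrt(2)*sqrt(11)) = 675*(461 + sqrt(22)) = 311175 + 675*sqrt(22)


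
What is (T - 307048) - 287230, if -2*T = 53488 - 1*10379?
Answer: -1231665/2 ≈ -6.1583e+5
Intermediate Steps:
T = -43109/2 (T = -(53488 - 1*10379)/2 = -(53488 - 10379)/2 = -½*43109 = -43109/2 ≈ -21555.)
(T - 307048) - 287230 = (-43109/2 - 307048) - 287230 = -657205/2 - 287230 = -1231665/2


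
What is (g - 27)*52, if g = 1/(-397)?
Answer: -557440/397 ≈ -1404.1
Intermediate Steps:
g = -1/397 ≈ -0.0025189
(g - 27)*52 = (-1/397 - 27)*52 = -10720/397*52 = -557440/397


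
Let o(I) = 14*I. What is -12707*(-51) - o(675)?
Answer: 638607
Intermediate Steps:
-12707*(-51) - o(675) = -12707*(-51) - 14*675 = 648057 - 1*9450 = 648057 - 9450 = 638607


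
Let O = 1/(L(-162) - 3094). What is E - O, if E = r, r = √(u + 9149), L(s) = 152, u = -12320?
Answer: 1/2942 + I*√3171 ≈ 0.0003399 + 56.312*I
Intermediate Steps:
r = I*√3171 (r = √(-12320 + 9149) = √(-3171) = I*√3171 ≈ 56.312*I)
E = I*√3171 ≈ 56.312*I
O = -1/2942 (O = 1/(152 - 3094) = 1/(-2942) = -1/2942 ≈ -0.00033990)
E - O = I*√3171 - 1*(-1/2942) = I*√3171 + 1/2942 = 1/2942 + I*√3171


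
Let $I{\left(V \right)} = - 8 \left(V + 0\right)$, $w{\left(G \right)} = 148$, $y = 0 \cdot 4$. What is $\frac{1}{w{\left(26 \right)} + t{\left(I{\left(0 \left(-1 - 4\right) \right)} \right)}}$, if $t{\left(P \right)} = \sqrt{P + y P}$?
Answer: $\frac{1}{148} \approx 0.0067568$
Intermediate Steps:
$y = 0$
$I{\left(V \right)} = - 8 V$
$t{\left(P \right)} = \sqrt{P}$ ($t{\left(P \right)} = \sqrt{P + 0 P} = \sqrt{P + 0} = \sqrt{P}$)
$\frac{1}{w{\left(26 \right)} + t{\left(I{\left(0 \left(-1 - 4\right) \right)} \right)}} = \frac{1}{148 + \sqrt{- 8 \cdot 0 \left(-1 - 4\right)}} = \frac{1}{148 + \sqrt{- 8 \cdot 0 \left(-5\right)}} = \frac{1}{148 + \sqrt{\left(-8\right) 0}} = \frac{1}{148 + \sqrt{0}} = \frac{1}{148 + 0} = \frac{1}{148}$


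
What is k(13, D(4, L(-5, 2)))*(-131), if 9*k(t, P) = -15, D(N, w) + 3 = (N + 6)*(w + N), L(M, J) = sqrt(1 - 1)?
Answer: 655/3 ≈ 218.33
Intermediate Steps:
L(M, J) = 0 (L(M, J) = sqrt(0) = 0)
D(N, w) = -3 + (6 + N)*(N + w) (D(N, w) = -3 + (N + 6)*(w + N) = -3 + (6 + N)*(N + w))
k(t, P) = -5/3 (k(t, P) = (1/9)*(-15) = -5/3)
k(13, D(4, L(-5, 2)))*(-131) = -5/3*(-131) = 655/3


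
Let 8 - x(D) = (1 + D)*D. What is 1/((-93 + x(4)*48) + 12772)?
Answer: 1/12103 ≈ 8.2624e-5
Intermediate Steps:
x(D) = 8 - D*(1 + D) (x(D) = 8 - (1 + D)*D = 8 - D*(1 + D))
1/((-93 + x(4)*48) + 12772) = 1/((-93 + (8 - 1*4 - 1*4²)*48) + 12772) = 1/((-93 + (8 - 4 - 1*16)*48) + 12772) = 1/((-93 + (8 - 4 - 16)*48) + 12772) = 1/((-93 - 12*48) + 12772) = 1/((-93 - 576) + 12772) = 1/(-669 + 12772) = 1/12103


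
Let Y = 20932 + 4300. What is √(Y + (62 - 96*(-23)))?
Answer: √27502 ≈ 165.84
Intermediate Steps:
Y = 25232
√(Y + (62 - 96*(-23))) = √(25232 + (62 - 96*(-23))) = √(25232 + (62 + 2208)) = √(25232 + 2270) = √27502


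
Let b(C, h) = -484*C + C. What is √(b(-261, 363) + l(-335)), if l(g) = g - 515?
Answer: √125213 ≈ 353.85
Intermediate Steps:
b(C, h) = -483*C
l(g) = -515 + g
√(b(-261, 363) + l(-335)) = √(-483*(-261) + (-515 - 335)) = √(126063 - 850) = √125213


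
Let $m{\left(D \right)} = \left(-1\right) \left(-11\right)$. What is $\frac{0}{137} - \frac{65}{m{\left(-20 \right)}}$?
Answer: $- \frac{65}{11} \approx -5.9091$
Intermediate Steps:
$m{\left(D \right)} = 11$
$\frac{0}{137} - \frac{65}{m{\left(-20 \right)}} = \frac{0}{137} - \frac{65}{11} = 0 \cdot \frac{1}{137} - \frac{65}{11} = 0 - \frac{65}{11} = - \frac{65}{11}$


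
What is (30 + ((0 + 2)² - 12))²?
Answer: 484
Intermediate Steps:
(30 + ((0 + 2)² - 12))² = (30 + (2² - 12))² = (30 + (4 - 12))² = (30 - 8)² = 22² = 484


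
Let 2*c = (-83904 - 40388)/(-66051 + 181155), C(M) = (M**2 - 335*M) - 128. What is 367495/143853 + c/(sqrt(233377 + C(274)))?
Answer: 367495/143853 - 31073*sqrt(216535)/12462022320 ≈ 2.5535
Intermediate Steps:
C(M) = -128 + M**2 - 335*M
c = -31073/57552 (c = ((-83904 - 40388)/(-66051 + 181155))/2 = (-124292/115104)/2 = (-124292*1/115104)/2 = (1/2)*(-31073/28776) = -31073/57552 ≈ -0.53991)
367495/143853 + c/(sqrt(233377 + C(274))) = 367495/143853 - 31073/(57552*sqrt(233377 + (-128 + 274**2 - 335*274))) = 367495*(1/143853) - 31073/(57552*sqrt(233377 + (-128 + 75076 - 91790))) = 367495/143853 - 31073/(57552*sqrt(233377 - 16842)) = 367495/143853 - 31073*sqrt(216535)/216535/57552 = 367495/143853 - 31073*sqrt(216535)/12462022320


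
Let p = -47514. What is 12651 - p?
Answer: 60165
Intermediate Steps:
12651 - p = 12651 - 1*(-47514) = 12651 + 47514 = 60165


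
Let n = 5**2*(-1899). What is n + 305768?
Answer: 258293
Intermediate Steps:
n = -47475 (n = 25*(-1899) = -47475)
n + 305768 = -47475 + 305768 = 258293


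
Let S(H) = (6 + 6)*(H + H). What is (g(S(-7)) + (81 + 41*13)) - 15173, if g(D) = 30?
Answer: -14529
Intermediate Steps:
S(H) = 24*H (S(H) = 12*(2*H) = 24*H)
(g(S(-7)) + (81 + 41*13)) - 15173 = (30 + (81 + 41*13)) - 15173 = (30 + (81 + 533)) - 15173 = (30 + 614) - 15173 = 644 - 15173 = -14529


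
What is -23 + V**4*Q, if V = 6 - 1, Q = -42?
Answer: -26273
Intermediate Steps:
V = 5
-23 + V**4*Q = -23 + 5**4*(-42) = -23 + 625*(-42) = -23 - 26250 = -26273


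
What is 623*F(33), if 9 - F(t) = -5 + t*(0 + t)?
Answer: -669725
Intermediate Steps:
F(t) = 14 - t**2 (F(t) = 9 - (-5 + t*(0 + t)) = 9 - (-5 + t*t) = 9 - (-5 + t**2) = 9 + (5 - t**2) = 14 - t**2)
623*F(33) = 623*(14 - 1*33**2) = 623*(14 - 1*1089) = 623*(14 - 1089) = 623*(-1075) = -669725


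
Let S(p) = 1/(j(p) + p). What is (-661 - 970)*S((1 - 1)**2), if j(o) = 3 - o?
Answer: -1631/3 ≈ -543.67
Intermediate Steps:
S(p) = 1/3 (S(p) = 1/((3 - p) + p) = 1/3)
(-661 - 970)*S((1 - 1)**2) = (-661 - 970)*(1/3) = -1631*1/3 = -1631/3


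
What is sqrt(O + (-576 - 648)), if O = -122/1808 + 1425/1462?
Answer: I*sqrt(133527595362802)/330412 ≈ 34.973*I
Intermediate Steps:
O = 599509/660824 (O = -122*1/1808 + 1425*(1/1462) = -61/904 + 1425/1462 = 599509/660824 ≈ 0.90721)
sqrt(O + (-576 - 648)) = sqrt(599509/660824 + (-576 - 648)) = sqrt(599509/660824 - 1224) = sqrt(-808249067/660824) = I*sqrt(133527595362802)/330412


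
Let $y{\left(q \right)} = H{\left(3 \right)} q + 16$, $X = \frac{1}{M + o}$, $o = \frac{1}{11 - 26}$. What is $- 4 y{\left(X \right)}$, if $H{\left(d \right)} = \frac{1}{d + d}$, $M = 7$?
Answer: $- \frac{3333}{52} \approx -64.096$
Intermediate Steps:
$o = - \frac{1}{15}$ ($o = \frac{1}{-15} = - \frac{1}{15} \approx -0.066667$)
$H{\left(d \right)} = \frac{1}{2 d}$
$X = \frac{15}{104}$ ($X = \frac{1}{7 - \frac{1}{15}} = \frac{1}{\frac{104}{15}} = \frac{15}{104} \approx 0.14423$)
$y{\left(q \right)} = 16 + \frac{q}{6}$ ($y{\left(q \right)} = \frac{1}{2 \cdot 3} q + 16 = \frac{1}{2} \cdot \frac{1}{3} q + 16 = \frac{q}{6} + 16 = 16 + \frac{q}{6}$)
$- 4 y{\left(X \right)} = - 4 \left(16 + \frac{1}{6} \cdot \frac{15}{104}\right) = - 4 \left(16 + \frac{5}{208}\right) = \left(-4\right) \frac{3333}{208} = - \frac{3333}{52}$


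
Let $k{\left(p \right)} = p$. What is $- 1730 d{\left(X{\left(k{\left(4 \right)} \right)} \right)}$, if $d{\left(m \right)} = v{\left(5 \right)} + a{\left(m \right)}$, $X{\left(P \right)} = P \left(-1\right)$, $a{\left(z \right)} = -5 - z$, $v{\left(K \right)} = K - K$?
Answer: $1730$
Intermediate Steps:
$v{\left(K \right)} = 0$
$X{\left(P \right)} = - P$
$d{\left(m \right)} = -5 - m$ ($d{\left(m \right)} = 0 - \left(5 + m\right) = -5 - m$)
$- 1730 d{\left(X{\left(k{\left(4 \right)} \right)} \right)} = - 1730 \left(-5 - \left(-1\right) 4\right) = - 1730 \left(-5 - -4\right) = - 1730 \left(-5 + 4\right) = \left(-1730\right) \left(-1\right) = 1730$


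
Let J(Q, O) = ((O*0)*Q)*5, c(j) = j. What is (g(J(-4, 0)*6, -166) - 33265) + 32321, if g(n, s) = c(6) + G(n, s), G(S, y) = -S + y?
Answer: -1104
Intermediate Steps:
J(Q, O) = 0 (J(Q, O) = (0*Q)*5 = 0*5 = 0)
G(S, y) = y - S
g(n, s) = 6 + s - n (g(n, s) = 6 + (s - n) = 6 + s - n)
(g(J(-4, 0)*6, -166) - 33265) + 32321 = ((6 - 166 - 0*6) - 33265) + 32321 = ((6 - 166 - 1*0) - 33265) + 32321 = ((6 - 166 + 0) - 33265) + 32321 = (-160 - 33265) + 32321 = -33425 + 32321 = -1104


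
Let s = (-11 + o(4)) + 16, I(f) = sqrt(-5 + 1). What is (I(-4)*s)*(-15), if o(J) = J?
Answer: -270*I ≈ -270.0*I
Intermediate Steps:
I(f) = 2*I (I(f) = sqrt(-4) = 2*I)
s = 9 (s = (-11 + 4) + 16 = -7 + 16 = 9)
(I(-4)*s)*(-15) = ((2*I)*9)*(-15) = (18*I)*(-15) = -270*I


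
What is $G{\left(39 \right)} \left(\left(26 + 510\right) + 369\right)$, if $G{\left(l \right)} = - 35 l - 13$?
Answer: $-1247090$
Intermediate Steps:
$G{\left(l \right)} = -13 - 35 l$
$G{\left(39 \right)} \left(\left(26 + 510\right) + 369\right) = \left(-13 - 1365\right) \left(\left(26 + 510\right) + 369\right) = \left(-13 - 1365\right) \left(536 + 369\right) = \left(-1378\right) 905 = -1247090$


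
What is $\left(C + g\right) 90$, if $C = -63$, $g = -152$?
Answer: $-19350$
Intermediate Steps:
$\left(C + g\right) 90 = \left(-63 - 152\right) 90 = \left(-215\right) 90 = -19350$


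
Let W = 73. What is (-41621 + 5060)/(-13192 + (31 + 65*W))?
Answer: 36561/8416 ≈ 4.3442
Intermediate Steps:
(-41621 + 5060)/(-13192 + (31 + 65*W)) = (-41621 + 5060)/(-13192 + (31 + 65*73)) = -36561/(-13192 + (31 + 4745)) = -36561/(-13192 + 4776) = -36561/(-8416) = -36561*(-1/8416) = 36561/8416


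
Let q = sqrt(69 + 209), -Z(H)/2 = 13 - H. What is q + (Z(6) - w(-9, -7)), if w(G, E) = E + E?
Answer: sqrt(278) ≈ 16.673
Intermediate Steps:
Z(H) = -26 + 2*H (Z(H) = -2*(13 - H) = -26 + 2*H)
w(G, E) = 2*E
q = sqrt(278) ≈ 16.673
q + (Z(6) - w(-9, -7)) = sqrt(278) + ((-26 + 2*6) - 2*(-7)) = sqrt(278) + ((-26 + 12) - 1*(-14)) = sqrt(278) + (-14 + 14) = sqrt(278) + 0 = sqrt(278)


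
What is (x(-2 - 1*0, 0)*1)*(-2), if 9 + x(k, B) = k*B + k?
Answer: 22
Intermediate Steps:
x(k, B) = -9 + k + B*k (x(k, B) = -9 + (k*B + k) = -9 + (B*k + k) = -9 + (k + B*k) = -9 + k + B*k)
(x(-2 - 1*0, 0)*1)*(-2) = ((-9 + (-2 - 1*0) + 0*(-2 - 1*0))*1)*(-2) = ((-9 + (-2 + 0) + 0*(-2 + 0))*1)*(-2) = ((-9 - 2 + 0*(-2))*1)*(-2) = ((-9 - 2 + 0)*1)*(-2) = -11*1*(-2) = -11*(-2) = 22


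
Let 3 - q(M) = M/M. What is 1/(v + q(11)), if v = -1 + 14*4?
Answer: 1/57 ≈ 0.017544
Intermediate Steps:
v = 55 (v = -1 + 56 = 55)
q(M) = 2 (q(M) = 3 - M/M = 3 - 1*1 = 3 - 1 = 2)
1/(v + q(11)) = 1/(55 + 2) = 1/57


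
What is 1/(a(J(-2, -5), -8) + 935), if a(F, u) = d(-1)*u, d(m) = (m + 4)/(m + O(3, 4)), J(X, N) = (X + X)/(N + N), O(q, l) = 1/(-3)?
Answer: 1/953 ≈ 0.0010493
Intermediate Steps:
O(q, l) = -⅓ (O(q, l) = 1*(-⅓) = -⅓)
J(X, N) = X/N (J(X, N) = (2*X)/((2*N)) = (2*X)*(1/(2*N)) = X/N)
d(m) = (4 + m)/(-⅓ + m) (d(m) = (m + 4)/(m - ⅓) = (4 + m)/(-⅓ + m))
a(F, u) = -9*u/4 (a(F, u) = (3*(4 - 1)/(-1 + 3*(-1)))*u = (3*3/(-1 - 3))*u = (3*3/(-4))*u = (3*(-¼)*3)*u = -9*u/4)
1/(a(J(-2, -5), -8) + 935) = 1/(-9/4*(-8) + 935) = 1/(18 + 935) = 1/953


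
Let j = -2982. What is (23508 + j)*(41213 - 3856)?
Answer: 766789782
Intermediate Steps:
(23508 + j)*(41213 - 3856) = (23508 - 2982)*(41213 - 3856) = 20526*37357 = 766789782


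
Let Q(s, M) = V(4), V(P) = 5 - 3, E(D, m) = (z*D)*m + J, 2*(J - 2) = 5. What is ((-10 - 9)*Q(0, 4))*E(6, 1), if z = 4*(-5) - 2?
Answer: 4845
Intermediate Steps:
J = 9/2 (J = 2 + (½)*5 = 2 + 5/2 = 9/2 ≈ 4.5000)
z = -22 (z = -20 - 2 = -22)
E(D, m) = 9/2 - 22*D*m (E(D, m) = (-22*D)*m + 9/2 = -22*D*m + 9/2 = 9/2 - 22*D*m)
V(P) = 2
Q(s, M) = 2
((-10 - 9)*Q(0, 4))*E(6, 1) = ((-10 - 9)*2)*(9/2 - 22*6*1) = (-19*2)*(9/2 - 132) = -38*(-255/2) = 4845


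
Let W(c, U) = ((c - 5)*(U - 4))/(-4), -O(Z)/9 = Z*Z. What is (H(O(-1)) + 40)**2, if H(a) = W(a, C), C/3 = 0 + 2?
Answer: 2209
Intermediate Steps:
C = 6 (C = 3*(0 + 2) = 3*2 = 6)
O(Z) = -9*Z**2 (O(Z) = -9*Z*Z = -9*Z**2)
W(c, U) = -(-5 + c)*(-4 + U)/4 (W(c, U) = ((-5 + c)*(-4 + U))*(-1/4) = -(-5 + c)*(-4 + U)/4)
H(a) = 5/2 - a/2 (H(a) = -5 + a + (5/4)*6 - 1/4*6*a = -5 + a + 15/2 - 3*a/2 = 5/2 - a/2)
(H(O(-1)) + 40)**2 = ((5/2 - (-9)*(-1)**2/2) + 40)**2 = ((5/2 - (-9)/2) + 40)**2 = ((5/2 - 1/2*(-9)) + 40)**2 = ((5/2 + 9/2) + 40)**2 = (7 + 40)**2 = 47**2 = 2209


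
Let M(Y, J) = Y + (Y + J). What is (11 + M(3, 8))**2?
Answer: 625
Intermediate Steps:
M(Y, J) = J + 2*Y (M(Y, J) = Y + (J + Y) = J + 2*Y)
(11 + M(3, 8))**2 = (11 + (8 + 2*3))**2 = (11 + (8 + 6))**2 = (11 + 14)**2 = 25**2 = 625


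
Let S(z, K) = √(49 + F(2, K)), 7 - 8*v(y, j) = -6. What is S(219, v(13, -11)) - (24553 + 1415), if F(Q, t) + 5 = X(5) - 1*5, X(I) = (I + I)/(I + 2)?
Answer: -25968 + √1981/7 ≈ -25962.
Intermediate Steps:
X(I) = 2*I/(2 + I) (X(I) = (2*I)/(2 + I) = 2*I/(2 + I))
v(y, j) = 13/8 (v(y, j) = 7/8 - ⅛*(-6) = 7/8 + ¾ = 13/8)
F(Q, t) = -60/7 (F(Q, t) = -5 + (2*5/(2 + 5) - 1*5) = -5 + (2*5/7 - 5) = -5 + (2*5*(⅐) - 5) = -5 + (10/7 - 5) = -5 - 25/7 = -60/7)
S(z, K) = √1981/7 (S(z, K) = √(49 - 60/7) = √(283/7) = √1981/7)
S(219, v(13, -11)) - (24553 + 1415) = √1981/7 - (24553 + 1415) = √1981/7 - 1*25968 = √1981/7 - 25968 = -25968 + √1981/7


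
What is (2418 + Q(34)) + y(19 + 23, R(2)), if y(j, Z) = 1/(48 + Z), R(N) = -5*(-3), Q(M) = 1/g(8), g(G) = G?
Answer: 1218743/504 ≈ 2418.1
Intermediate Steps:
Q(M) = ⅛ (Q(M) = 1/8 = ⅛)
R(N) = 15
(2418 + Q(34)) + y(19 + 23, R(2)) = (2418 + ⅛) + 1/(48 + 15) = 19345/8 + 1/63 = 1218743/504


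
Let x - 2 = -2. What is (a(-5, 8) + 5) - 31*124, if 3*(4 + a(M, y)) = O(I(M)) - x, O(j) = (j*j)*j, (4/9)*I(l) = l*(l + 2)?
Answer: 574173/64 ≈ 8971.5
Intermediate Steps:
x = 0 (x = 2 - 2 = 0)
I(l) = 9*l*(2 + l)/4 (I(l) = 9*(l*(l + 2))/4 = 9*(l*(2 + l))/4 = 9*l*(2 + l)/4)
O(j) = j³ (O(j) = j²*j = j³)
a(M, y) = -4 + 243*M³*(2 + M)³/64 (a(M, y) = -4 + ((9*M*(2 + M)/4)³ - 1*0)/3 = -4 + (729*M³*(2 + M)³/64 + 0)/3 = -4 + (729*M³*(2 + M)³/64)/3 = -4 + 243*M³*(2 + M)³/64)
(a(-5, 8) + 5) - 31*124 = ((-4 + (243/64)*(-5)³*(2 - 5)³) + 5) - 31*124 = ((-4 + (243/64)*(-125)*(-3)³) + 5) - 3844 = ((-4 + (243/64)*(-125)*(-27)) + 5) - 3844 = ((-4 + 820125/64) + 5) - 3844 = (819869/64 + 5) - 3844 = 820189/64 - 3844 = 574173/64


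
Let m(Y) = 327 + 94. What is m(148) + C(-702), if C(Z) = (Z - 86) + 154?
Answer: -213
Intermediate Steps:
m(Y) = 421
C(Z) = 68 + Z (C(Z) = (-86 + Z) + 154 = 68 + Z)
m(148) + C(-702) = 421 + (68 - 702) = 421 - 634 = -213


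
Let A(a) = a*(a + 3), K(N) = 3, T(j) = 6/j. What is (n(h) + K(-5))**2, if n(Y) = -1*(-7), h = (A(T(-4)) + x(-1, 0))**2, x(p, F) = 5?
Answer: 100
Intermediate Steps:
A(a) = a*(3 + a)
h = 121/16 (h = ((6/(-4))*(3 + 6/(-4)) + 5)**2 = ((6*(-1/4))*(3 + 6*(-1/4)) + 5)**2 = (-3*(3 - 3/2)/2 + 5)**2 = (-3/2*3/2 + 5)**2 = (-9/4 + 5)**2 = (11/4)**2 = 121/16 ≈ 7.5625)
n(Y) = 7
(n(h) + K(-5))**2 = (7 + 3)**2 = 10**2 = 100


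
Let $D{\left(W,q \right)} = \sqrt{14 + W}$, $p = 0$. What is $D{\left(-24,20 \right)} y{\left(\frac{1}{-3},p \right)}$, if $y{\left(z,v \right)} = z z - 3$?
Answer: $- \frac{26 i \sqrt{10}}{9} \approx - 9.1355 i$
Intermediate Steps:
$y{\left(z,v \right)} = -3 + z^{2}$ ($y{\left(z,v \right)} = z^{2} - 3 = -3 + z^{2}$)
$D{\left(-24,20 \right)} y{\left(\frac{1}{-3},p \right)} = \sqrt{14 - 24} \left(-3 + \left(\frac{1}{-3}\right)^{2}\right) = \sqrt{-10} \left(-3 + \left(- \frac{1}{3}\right)^{2}\right) = i \sqrt{10} \left(-3 + \frac{1}{9}\right) = i \sqrt{10} \left(- \frac{26}{9}\right) = - \frac{26 i \sqrt{10}}{9}$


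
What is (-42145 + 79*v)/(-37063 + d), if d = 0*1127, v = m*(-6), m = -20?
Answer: 32665/37063 ≈ 0.88134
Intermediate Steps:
v = 120 (v = -20*(-6) = 120)
d = 0
(-42145 + 79*v)/(-37063 + d) = (-42145 + 79*120)/(-37063 + 0) = (-42145 + 9480)/(-37063) = -32665*(-1/37063) = 32665/37063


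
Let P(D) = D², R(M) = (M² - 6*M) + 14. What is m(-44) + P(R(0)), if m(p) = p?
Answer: 152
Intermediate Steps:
R(M) = 14 + M² - 6*M
m(-44) + P(R(0)) = -44 + (14 + 0² - 6*0)² = -44 + (14 + 0 + 0)² = -44 + 14² = -44 + 196 = 152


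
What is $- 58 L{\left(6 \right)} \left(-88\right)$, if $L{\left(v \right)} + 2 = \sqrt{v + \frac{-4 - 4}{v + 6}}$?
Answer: $-10208 + \frac{20416 \sqrt{3}}{3} \approx 1579.2$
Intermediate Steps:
$L{\left(v \right)} = -2 + \sqrt{v - \frac{8}{6 + v}}$ ($L{\left(v \right)} = -2 + \sqrt{v + \frac{-4 - 4}{v + 6}} = -2 + \sqrt{v - \frac{8}{6 + v}}$)
$- 58 L{\left(6 \right)} \left(-88\right) = - 58 \left(-2 + \sqrt{\frac{-8 + 6 \left(6 + 6\right)}{6 + 6}}\right) \left(-88\right) = - 58 \left(-2 + \sqrt{\frac{-8 + 6 \cdot 12}{12}}\right) \left(-88\right) = - 58 \left(-2 + \sqrt{\frac{-8 + 72}{12}}\right) \left(-88\right) = - 58 \left(-2 + \sqrt{\frac{1}{12} \cdot 64}\right) \left(-88\right) = - 58 \left(-2 + \sqrt{\frac{16}{3}}\right) \left(-88\right) = - 58 \left(-2 + \frac{4 \sqrt{3}}{3}\right) \left(-88\right) = \left(116 - \frac{232 \sqrt{3}}{3}\right) \left(-88\right) = -10208 + \frac{20416 \sqrt{3}}{3}$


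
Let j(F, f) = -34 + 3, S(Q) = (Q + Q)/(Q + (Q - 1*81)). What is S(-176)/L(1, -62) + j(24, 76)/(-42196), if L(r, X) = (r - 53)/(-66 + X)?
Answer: 475470243/237521284 ≈ 2.0018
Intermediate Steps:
S(Q) = 2*Q/(-81 + 2*Q) (S(Q) = (2*Q)/(Q + (Q - 81)) = (2*Q)/(Q + (-81 + Q)) = (2*Q)/(-81 + 2*Q) = 2*Q/(-81 + 2*Q))
j(F, f) = -31
L(r, X) = (-53 + r)/(-66 + X)
S(-176)/L(1, -62) + j(24, 76)/(-42196) = (2*(-176)/(-81 + 2*(-176)))/(((-53 + 1)/(-66 - 62))) - 31/(-42196) = (2*(-176)/(-81 - 352))/((-52/(-128))) - 31*(-1/42196) = (2*(-176)/(-433))/((-1/128*(-52))) + 31/42196 = (2*(-176)*(-1/433))/(13/32) + 31/42196 = (352/433)*(32/13) + 31/42196 = 11264/5629 + 31/42196 = 475470243/237521284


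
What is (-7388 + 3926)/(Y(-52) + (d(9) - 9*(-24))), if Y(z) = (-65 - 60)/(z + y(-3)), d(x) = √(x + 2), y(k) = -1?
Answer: -1061741739/66951715 + 4862379*√11/66951715 ≈ -15.617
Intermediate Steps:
d(x) = √(2 + x)
Y(z) = -125/(-1 + z) (Y(z) = (-65 - 60)/(z - 1) = -125/(-1 + z))
(-7388 + 3926)/(Y(-52) + (d(9) - 9*(-24))) = (-7388 + 3926)/(-125/(-1 - 52) + (√(2 + 9) - 9*(-24))) = -3462/(-125/(-53) + (√11 + 216)) = -3462/(-125*(-1/53) + (216 + √11)) = -3462/(125/53 + (216 + √11)) = -3462/(11573/53 + √11)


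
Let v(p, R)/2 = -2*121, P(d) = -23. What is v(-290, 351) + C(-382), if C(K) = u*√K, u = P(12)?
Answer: -484 - 23*I*√382 ≈ -484.0 - 449.53*I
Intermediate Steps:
u = -23
v(p, R) = -484 (v(p, R) = 2*(-2*121) = 2*(-242) = -484)
C(K) = -23*√K
v(-290, 351) + C(-382) = -484 - 23*I*√382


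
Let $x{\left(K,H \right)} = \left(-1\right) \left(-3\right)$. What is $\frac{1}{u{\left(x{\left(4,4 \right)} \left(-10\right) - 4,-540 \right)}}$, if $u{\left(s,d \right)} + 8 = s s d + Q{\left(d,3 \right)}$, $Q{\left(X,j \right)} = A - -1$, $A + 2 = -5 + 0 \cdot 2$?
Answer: $- \frac{1}{624254} \approx -1.6019 \cdot 10^{-6}$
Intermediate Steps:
$A = -7$ ($A = -2 + \left(-5 + 0 \cdot 2\right) = -2 + \left(-5 + 0\right) = -2 - 5 = -7$)
$x{\left(K,H \right)} = 3$
$Q{\left(X,j \right)} = -6$ ($Q{\left(X,j \right)} = -7 - -1 = -7 + 1 = -6$)
$u{\left(s,d \right)} = -14 + d s^{2}$ ($u{\left(s,d \right)} = -8 + \left(s s d - 6\right) = -8 + \left(s^{2} d - 6\right) = -8 + \left(d s^{2} - 6\right) = -8 + \left(-6 + d s^{2}\right) = -14 + d s^{2}$)
$\frac{1}{u{\left(x{\left(4,4 \right)} \left(-10\right) - 4,-540 \right)}} = \frac{1}{-14 - 540 \left(3 \left(-10\right) - 4\right)^{2}} = \frac{1}{-14 - 540 \left(-30 - 4\right)^{2}} = \frac{1}{-14 - 540 \left(-34\right)^{2}} = \frac{1}{-14 - 624240} = \frac{1}{-624254} = - \frac{1}{624254}$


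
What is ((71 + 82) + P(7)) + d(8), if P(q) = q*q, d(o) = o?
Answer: 210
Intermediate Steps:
P(q) = q²
((71 + 82) + P(7)) + d(8) = ((71 + 82) + 7²) + 8 = (153 + 49) + 8 = 202 + 8 = 210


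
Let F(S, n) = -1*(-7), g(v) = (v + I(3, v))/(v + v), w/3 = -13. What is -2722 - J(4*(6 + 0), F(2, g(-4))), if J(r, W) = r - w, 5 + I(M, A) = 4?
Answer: -2785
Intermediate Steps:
w = -39 (w = 3*(-13) = -39)
I(M, A) = -1 (I(M, A) = -5 + 4 = -1)
g(v) = (-1 + v)/(2*v) (g(v) = (v - 1)/(v + v) = (-1 + v)/((2*v)) = (-1 + v)*(1/(2*v)) = (-1 + v)/(2*v))
F(S, n) = 7
J(r, W) = 39 + r (J(r, W) = r - 1*(-39) = r + 39 = 39 + r)
-2722 - J(4*(6 + 0), F(2, g(-4))) = -2722 - (39 + 4*(6 + 0)) = -2722 - (39 + 4*6) = -2722 - (39 + 24) = -2722 - 1*63 = -2722 - 63 = -2785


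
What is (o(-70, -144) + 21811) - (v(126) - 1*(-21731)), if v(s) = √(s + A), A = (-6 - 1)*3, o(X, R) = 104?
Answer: 184 - √105 ≈ 173.75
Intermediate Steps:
A = -21 (A = -7*3 = -21)
v(s) = √(-21 + s) (v(s) = √(s - 21) = √(-21 + s))
(o(-70, -144) + 21811) - (v(126) - 1*(-21731)) = (104 + 21811) - (√(-21 + 126) - 1*(-21731)) = 21915 - (√105 + 21731) = 21915 - (21731 + √105) = 21915 + (-21731 - √105) = 184 - √105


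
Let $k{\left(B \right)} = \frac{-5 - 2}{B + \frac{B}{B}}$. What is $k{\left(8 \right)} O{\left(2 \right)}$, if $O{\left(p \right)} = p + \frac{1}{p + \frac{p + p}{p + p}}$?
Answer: $- \frac{49}{27} \approx -1.8148$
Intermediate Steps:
$O{\left(p \right)} = p + \frac{1}{1 + p}$ ($O{\left(p \right)} = p + \frac{1}{p + \frac{2 p}{2 p}} = p + \frac{1}{p + 2 p \frac{1}{2 p}} = p + \frac{1}{p + 1} = p + \frac{1}{1 + p}$)
$k{\left(B \right)} = - \frac{7}{1 + B}$ ($k{\left(B \right)} = - \frac{7}{B + 1} = - \frac{7}{1 + B}$)
$k{\left(8 \right)} O{\left(2 \right)} = - \frac{7}{1 + 8} \frac{1 + 2 + 2^{2}}{1 + 2} = - \frac{7}{9} \frac{1 + 2 + 4}{3} = \left(-7\right) \frac{1}{9} \cdot \frac{1}{3} \cdot 7 = \left(- \frac{7}{9}\right) \frac{7}{3} = - \frac{49}{27}$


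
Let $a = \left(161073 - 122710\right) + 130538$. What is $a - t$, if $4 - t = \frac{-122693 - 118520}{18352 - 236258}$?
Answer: $\frac{2164935935}{12818} \approx 1.689 \cdot 10^{5}$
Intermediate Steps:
$t = \frac{37083}{12818}$ ($t = 4 - \frac{-122693 - 118520}{18352 - 236258} = 4 - - \frac{241213}{-217906} = 4 - \left(-241213\right) \left(- \frac{1}{217906}\right) = 4 - \frac{14189}{12818} = \frac{37083}{12818} \approx 2.893$)
$a = 168901$ ($a = 38363 + 130538 = 168901$)
$a - t = 168901 - \frac{37083}{12818} = \frac{2164935935}{12818}$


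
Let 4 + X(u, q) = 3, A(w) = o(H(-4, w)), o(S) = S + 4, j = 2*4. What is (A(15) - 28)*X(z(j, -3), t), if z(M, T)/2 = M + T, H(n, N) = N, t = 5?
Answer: 9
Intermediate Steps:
j = 8
z(M, T) = 2*M + 2*T (z(M, T) = 2*(M + T) = 2*M + 2*T)
o(S) = 4 + S
A(w) = 4 + w
X(u, q) = -1 (X(u, q) = -4 + 3 = -1)
(A(15) - 28)*X(z(j, -3), t) = ((4 + 15) - 28)*(-1) = (19 - 28)*(-1) = -9*(-1) = 9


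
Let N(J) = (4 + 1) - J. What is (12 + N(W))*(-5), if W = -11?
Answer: -140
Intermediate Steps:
N(J) = 5 - J
(12 + N(W))*(-5) = (12 + (5 - 1*(-11)))*(-5) = (12 + (5 + 11))*(-5) = (12 + 16)*(-5) = 28*(-5) = -140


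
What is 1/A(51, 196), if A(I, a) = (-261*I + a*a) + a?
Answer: 1/25301 ≈ 3.9524e-5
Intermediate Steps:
A(I, a) = a + a² - 261*I (A(I, a) = (-261*I + a²) + a = (a² - 261*I) + a = a + a² - 261*I)
1/A(51, 196) = 1/(196 + 196² - 261*51) = 1/(196 + 38416 - 13311) = 1/25301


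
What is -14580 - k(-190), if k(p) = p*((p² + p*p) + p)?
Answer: 13667320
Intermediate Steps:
k(p) = p*(p + 2*p²) (k(p) = p*((p² + p²) + p) = p*(2*p² + p) = p*(p + 2*p²))
-14580 - k(-190) = -14580 - (-190)²*(1 + 2*(-190)) = -14580 - 36100*(1 - 380) = -14580 - 36100*(-379) = -14580 - 1*(-13681900) = -14580 + 13681900 = 13667320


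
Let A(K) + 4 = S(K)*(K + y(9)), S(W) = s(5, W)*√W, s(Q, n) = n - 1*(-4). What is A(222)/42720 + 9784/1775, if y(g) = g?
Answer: 20898269/3791400 + 8701*√222/7120 ≈ 23.720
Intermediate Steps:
s(Q, n) = 4 + n (s(Q, n) = n + 4 = 4 + n)
S(W) = √W*(4 + W) (S(W) = (4 + W)*√W = √W*(4 + W))
A(K) = -4 + √K*(4 + K)*(9 + K) (A(K) = -4 + (√K*(4 + K))*(K + 9) = -4 + (√K*(4 + K))*(9 + K) = -4 + √K*(4 + K)*(9 + K))
A(222)/42720 + 9784/1775 = (-4 + 222^(3/2)*(4 + 222) + 9*√222*(4 + 222))/42720 + 9784/1775 = (-4 + (222*√222)*226 + 9*√222*226)*(1/42720) + 9784*(1/1775) = (-4 + 50172*√222 + 2034*√222)*(1/42720) + 9784/1775 = (-4 + 52206*√222)*(1/42720) + 9784/1775 = (-1/10680 + 8701*√222/7120) + 9784/1775 = 20898269/3791400 + 8701*√222/7120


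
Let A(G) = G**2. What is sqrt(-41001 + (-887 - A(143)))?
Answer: I*sqrt(62337) ≈ 249.67*I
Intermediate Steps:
sqrt(-41001 + (-887 - A(143))) = sqrt(-41001 + (-887 - 1*143**2)) = sqrt(-41001 + (-887 - 1*20449)) = sqrt(-41001 + (-887 - 20449)) = sqrt(-41001 - 21336) = sqrt(-62337) = I*sqrt(62337)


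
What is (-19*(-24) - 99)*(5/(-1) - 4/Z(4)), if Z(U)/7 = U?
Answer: -1836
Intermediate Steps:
Z(U) = 7*U
(-19*(-24) - 99)*(5/(-1) - 4/Z(4)) = (-19*(-24) - 99)*(5/(-1) - 4/(7*4)) = (456 - 99)*(5*(-1) - 4/28) = 357*(-5 - 4*1/28) = 357*(-5 - ⅐) = 357*(-36/7) = -1836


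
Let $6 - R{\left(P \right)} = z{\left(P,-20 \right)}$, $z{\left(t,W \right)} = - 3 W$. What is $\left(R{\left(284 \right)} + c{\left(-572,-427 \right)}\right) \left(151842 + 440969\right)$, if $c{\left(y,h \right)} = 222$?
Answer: $99592248$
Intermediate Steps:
$R{\left(P \right)} = -54$ ($R{\left(P \right)} = 6 - \left(-3\right) \left(-20\right) = 6 - 60 = -54$)
$\left(R{\left(284 \right)} + c{\left(-572,-427 \right)}\right) \left(151842 + 440969\right) = \left(-54 + 222\right) \left(151842 + 440969\right) = 168 \cdot 592811 = 99592248$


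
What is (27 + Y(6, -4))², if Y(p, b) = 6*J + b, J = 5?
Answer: 2809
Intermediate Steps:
Y(p, b) = 30 + b (Y(p, b) = 6*5 + b = 30 + b)
(27 + Y(6, -4))² = (27 + (30 - 4))² = (27 + 26)² = 53² = 2809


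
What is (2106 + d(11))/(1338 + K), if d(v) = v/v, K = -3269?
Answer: -2107/1931 ≈ -1.0911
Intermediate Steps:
d(v) = 1
(2106 + d(11))/(1338 + K) = (2106 + 1)/(1338 - 3269) = 2107/(-1931) = 2107*(-1/1931) = -2107/1931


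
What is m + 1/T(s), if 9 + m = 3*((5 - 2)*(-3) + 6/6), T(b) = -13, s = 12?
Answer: -430/13 ≈ -33.077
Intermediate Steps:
m = -33 (m = -9 + 3*((5 - 2)*(-3) + 6/6) = -9 + 3*(3*(-3) + 6*(⅙)) = -9 + 3*(-9 + 1) = -9 + 3*(-8) = -9 - 24 = -33)
m + 1/T(s) = -33 + 1/(-13) = -33 - 1/13 = -430/13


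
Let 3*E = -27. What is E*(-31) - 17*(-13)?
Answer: 500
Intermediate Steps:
E = -9 (E = (⅓)*(-27) = -9)
E*(-31) - 17*(-13) = -9*(-31) - 17*(-13) = 279 + 221 = 500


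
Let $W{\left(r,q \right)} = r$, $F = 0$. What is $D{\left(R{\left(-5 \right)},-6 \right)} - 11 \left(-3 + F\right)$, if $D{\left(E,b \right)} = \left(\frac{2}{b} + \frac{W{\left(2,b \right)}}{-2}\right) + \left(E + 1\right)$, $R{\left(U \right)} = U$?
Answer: $\frac{83}{3} \approx 27.667$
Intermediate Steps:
$D{\left(E,b \right)} = E + \frac{2}{b}$ ($D{\left(E,b \right)} = \left(\frac{2}{b} + \frac{2}{-2}\right) + \left(E + 1\right) = \left(\frac{2}{b} + 2 \left(- \frac{1}{2}\right)\right) + \left(1 + E\right) = \left(\frac{2}{b} - 1\right) + \left(1 + E\right) = \left(-1 + \frac{2}{b}\right) + \left(1 + E\right) = E + \frac{2}{b}$)
$D{\left(R{\left(-5 \right)},-6 \right)} - 11 \left(-3 + F\right) = \left(-5 + \frac{2}{-6}\right) - 11 \left(-3 + 0\right) = \left(-5 + 2 \left(- \frac{1}{6}\right)\right) - 11 \left(-3\right) = \left(-5 - \frac{1}{3}\right) - -33 = - \frac{16}{3} + 33 = \frac{83}{3}$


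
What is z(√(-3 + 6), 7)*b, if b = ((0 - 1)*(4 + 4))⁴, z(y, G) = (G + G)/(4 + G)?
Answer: 57344/11 ≈ 5213.1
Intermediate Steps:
z(y, G) = 2*G/(4 + G) (z(y, G) = (2*G)/(4 + G) = 2*G/(4 + G))
b = 4096 (b = (-1*8)⁴ = (-8)⁴ = 4096)
z(√(-3 + 6), 7)*b = (2*7/(4 + 7))*4096 = (2*7/11)*4096 = (2*7*(1/11))*4096 = (14/11)*4096 = 57344/11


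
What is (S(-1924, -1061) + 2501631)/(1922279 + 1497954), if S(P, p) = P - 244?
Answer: 2499463/3420233 ≈ 0.73079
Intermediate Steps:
S(P, p) = -244 + P
(S(-1924, -1061) + 2501631)/(1922279 + 1497954) = ((-244 - 1924) + 2501631)/(1922279 + 1497954) = (-2168 + 2501631)/3420233 = 2499463*(1/3420233) = 2499463/3420233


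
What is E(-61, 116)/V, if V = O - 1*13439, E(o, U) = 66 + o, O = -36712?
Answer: -5/50151 ≈ -9.9699e-5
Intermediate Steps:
V = -50151 (V = -36712 - 1*13439 = -36712 - 13439 = -50151)
E(-61, 116)/V = (66 - 61)/(-50151) = 5*(-1/50151) = -5/50151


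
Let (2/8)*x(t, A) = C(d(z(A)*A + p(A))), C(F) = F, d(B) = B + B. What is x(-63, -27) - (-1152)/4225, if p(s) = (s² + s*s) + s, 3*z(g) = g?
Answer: 56582352/4225 ≈ 13392.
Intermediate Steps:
z(g) = g/3
p(s) = s + 2*s² (p(s) = (s² + s²) + s = 2*s² + s = s + 2*s²)
d(B) = 2*B
x(t, A) = 8*A²/3 + 8*A*(1 + 2*A) (x(t, A) = 4*(2*((A/3)*A + A*(1 + 2*A))) = 4*(2*(A²/3 + A*(1 + 2*A))) = 4*(2*A²/3 + 2*A*(1 + 2*A)) = 8*A²/3 + 8*A*(1 + 2*A))
x(-63, -27) - (-1152)/4225 = (8/3)*(-27)*(3 + 7*(-27)) - (-1152)/4225 = (8/3)*(-27)*(3 - 189) - (-1152)/4225 = (8/3)*(-27)*(-186) - 1*(-1152/4225) = 13392 + 1152/4225 = 56582352/4225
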